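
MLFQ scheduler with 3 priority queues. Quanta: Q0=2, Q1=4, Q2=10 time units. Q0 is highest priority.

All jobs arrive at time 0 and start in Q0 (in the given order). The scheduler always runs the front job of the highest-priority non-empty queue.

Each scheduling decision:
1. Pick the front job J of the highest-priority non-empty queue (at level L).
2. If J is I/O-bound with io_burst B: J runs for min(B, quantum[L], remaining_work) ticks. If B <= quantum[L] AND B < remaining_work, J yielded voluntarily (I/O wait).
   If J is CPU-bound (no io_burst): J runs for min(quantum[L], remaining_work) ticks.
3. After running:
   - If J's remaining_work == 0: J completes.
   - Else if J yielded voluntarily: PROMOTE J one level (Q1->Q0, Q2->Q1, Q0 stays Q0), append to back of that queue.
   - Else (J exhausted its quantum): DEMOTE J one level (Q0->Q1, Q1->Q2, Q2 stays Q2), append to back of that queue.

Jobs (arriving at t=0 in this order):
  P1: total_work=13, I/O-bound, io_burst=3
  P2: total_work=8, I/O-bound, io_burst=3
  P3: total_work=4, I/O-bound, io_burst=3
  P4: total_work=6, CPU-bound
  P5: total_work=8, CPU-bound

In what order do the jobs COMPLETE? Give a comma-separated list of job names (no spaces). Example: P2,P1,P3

Answer: P3,P4,P2,P1,P5

Derivation:
t=0-2: P1@Q0 runs 2, rem=11, quantum used, demote→Q1. Q0=[P2,P3,P4,P5] Q1=[P1] Q2=[]
t=2-4: P2@Q0 runs 2, rem=6, quantum used, demote→Q1. Q0=[P3,P4,P5] Q1=[P1,P2] Q2=[]
t=4-6: P3@Q0 runs 2, rem=2, quantum used, demote→Q1. Q0=[P4,P5] Q1=[P1,P2,P3] Q2=[]
t=6-8: P4@Q0 runs 2, rem=4, quantum used, demote→Q1. Q0=[P5] Q1=[P1,P2,P3,P4] Q2=[]
t=8-10: P5@Q0 runs 2, rem=6, quantum used, demote→Q1. Q0=[] Q1=[P1,P2,P3,P4,P5] Q2=[]
t=10-13: P1@Q1 runs 3, rem=8, I/O yield, promote→Q0. Q0=[P1] Q1=[P2,P3,P4,P5] Q2=[]
t=13-15: P1@Q0 runs 2, rem=6, quantum used, demote→Q1. Q0=[] Q1=[P2,P3,P4,P5,P1] Q2=[]
t=15-18: P2@Q1 runs 3, rem=3, I/O yield, promote→Q0. Q0=[P2] Q1=[P3,P4,P5,P1] Q2=[]
t=18-20: P2@Q0 runs 2, rem=1, quantum used, demote→Q1. Q0=[] Q1=[P3,P4,P5,P1,P2] Q2=[]
t=20-22: P3@Q1 runs 2, rem=0, completes. Q0=[] Q1=[P4,P5,P1,P2] Q2=[]
t=22-26: P4@Q1 runs 4, rem=0, completes. Q0=[] Q1=[P5,P1,P2] Q2=[]
t=26-30: P5@Q1 runs 4, rem=2, quantum used, demote→Q2. Q0=[] Q1=[P1,P2] Q2=[P5]
t=30-33: P1@Q1 runs 3, rem=3, I/O yield, promote→Q0. Q0=[P1] Q1=[P2] Q2=[P5]
t=33-35: P1@Q0 runs 2, rem=1, quantum used, demote→Q1. Q0=[] Q1=[P2,P1] Q2=[P5]
t=35-36: P2@Q1 runs 1, rem=0, completes. Q0=[] Q1=[P1] Q2=[P5]
t=36-37: P1@Q1 runs 1, rem=0, completes. Q0=[] Q1=[] Q2=[P5]
t=37-39: P5@Q2 runs 2, rem=0, completes. Q0=[] Q1=[] Q2=[]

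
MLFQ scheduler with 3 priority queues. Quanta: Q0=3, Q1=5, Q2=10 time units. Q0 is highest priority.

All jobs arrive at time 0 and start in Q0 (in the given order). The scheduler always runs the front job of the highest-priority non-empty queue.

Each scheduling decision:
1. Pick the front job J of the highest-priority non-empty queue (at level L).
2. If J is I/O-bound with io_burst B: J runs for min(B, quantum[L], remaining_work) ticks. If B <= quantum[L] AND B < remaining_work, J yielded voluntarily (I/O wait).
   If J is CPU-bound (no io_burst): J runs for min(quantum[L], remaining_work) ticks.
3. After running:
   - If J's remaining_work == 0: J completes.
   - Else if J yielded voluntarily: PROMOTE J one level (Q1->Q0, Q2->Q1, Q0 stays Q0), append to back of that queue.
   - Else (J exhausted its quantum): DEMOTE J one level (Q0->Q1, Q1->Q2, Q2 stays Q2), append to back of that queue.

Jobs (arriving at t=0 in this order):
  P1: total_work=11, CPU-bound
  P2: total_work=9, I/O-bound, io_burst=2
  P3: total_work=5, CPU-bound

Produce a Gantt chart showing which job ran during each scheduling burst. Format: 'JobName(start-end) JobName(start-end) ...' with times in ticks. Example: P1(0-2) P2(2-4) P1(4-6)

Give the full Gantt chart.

Answer: P1(0-3) P2(3-5) P3(5-8) P2(8-10) P2(10-12) P2(12-14) P2(14-15) P1(15-20) P3(20-22) P1(22-25)

Derivation:
t=0-3: P1@Q0 runs 3, rem=8, quantum used, demote→Q1. Q0=[P2,P3] Q1=[P1] Q2=[]
t=3-5: P2@Q0 runs 2, rem=7, I/O yield, promote→Q0. Q0=[P3,P2] Q1=[P1] Q2=[]
t=5-8: P3@Q0 runs 3, rem=2, quantum used, demote→Q1. Q0=[P2] Q1=[P1,P3] Q2=[]
t=8-10: P2@Q0 runs 2, rem=5, I/O yield, promote→Q0. Q0=[P2] Q1=[P1,P3] Q2=[]
t=10-12: P2@Q0 runs 2, rem=3, I/O yield, promote→Q0. Q0=[P2] Q1=[P1,P3] Q2=[]
t=12-14: P2@Q0 runs 2, rem=1, I/O yield, promote→Q0. Q0=[P2] Q1=[P1,P3] Q2=[]
t=14-15: P2@Q0 runs 1, rem=0, completes. Q0=[] Q1=[P1,P3] Q2=[]
t=15-20: P1@Q1 runs 5, rem=3, quantum used, demote→Q2. Q0=[] Q1=[P3] Q2=[P1]
t=20-22: P3@Q1 runs 2, rem=0, completes. Q0=[] Q1=[] Q2=[P1]
t=22-25: P1@Q2 runs 3, rem=0, completes. Q0=[] Q1=[] Q2=[]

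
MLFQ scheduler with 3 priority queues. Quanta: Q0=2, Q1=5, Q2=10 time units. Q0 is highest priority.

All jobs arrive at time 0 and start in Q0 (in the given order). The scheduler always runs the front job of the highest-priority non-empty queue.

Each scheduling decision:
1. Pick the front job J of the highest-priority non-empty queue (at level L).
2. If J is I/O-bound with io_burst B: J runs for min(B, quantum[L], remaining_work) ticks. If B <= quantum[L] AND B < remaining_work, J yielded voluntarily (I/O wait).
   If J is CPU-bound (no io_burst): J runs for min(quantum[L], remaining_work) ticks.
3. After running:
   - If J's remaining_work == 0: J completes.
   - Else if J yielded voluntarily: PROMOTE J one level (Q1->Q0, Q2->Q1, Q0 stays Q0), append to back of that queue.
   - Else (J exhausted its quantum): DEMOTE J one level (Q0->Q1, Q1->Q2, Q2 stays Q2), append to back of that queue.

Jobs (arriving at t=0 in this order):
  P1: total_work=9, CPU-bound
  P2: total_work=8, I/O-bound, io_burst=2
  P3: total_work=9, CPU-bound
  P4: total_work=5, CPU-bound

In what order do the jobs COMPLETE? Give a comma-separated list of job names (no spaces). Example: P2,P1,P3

t=0-2: P1@Q0 runs 2, rem=7, quantum used, demote→Q1. Q0=[P2,P3,P4] Q1=[P1] Q2=[]
t=2-4: P2@Q0 runs 2, rem=6, I/O yield, promote→Q0. Q0=[P3,P4,P2] Q1=[P1] Q2=[]
t=4-6: P3@Q0 runs 2, rem=7, quantum used, demote→Q1. Q0=[P4,P2] Q1=[P1,P3] Q2=[]
t=6-8: P4@Q0 runs 2, rem=3, quantum used, demote→Q1. Q0=[P2] Q1=[P1,P3,P4] Q2=[]
t=8-10: P2@Q0 runs 2, rem=4, I/O yield, promote→Q0. Q0=[P2] Q1=[P1,P3,P4] Q2=[]
t=10-12: P2@Q0 runs 2, rem=2, I/O yield, promote→Q0. Q0=[P2] Q1=[P1,P3,P4] Q2=[]
t=12-14: P2@Q0 runs 2, rem=0, completes. Q0=[] Q1=[P1,P3,P4] Q2=[]
t=14-19: P1@Q1 runs 5, rem=2, quantum used, demote→Q2. Q0=[] Q1=[P3,P4] Q2=[P1]
t=19-24: P3@Q1 runs 5, rem=2, quantum used, demote→Q2. Q0=[] Q1=[P4] Q2=[P1,P3]
t=24-27: P4@Q1 runs 3, rem=0, completes. Q0=[] Q1=[] Q2=[P1,P3]
t=27-29: P1@Q2 runs 2, rem=0, completes. Q0=[] Q1=[] Q2=[P3]
t=29-31: P3@Q2 runs 2, rem=0, completes. Q0=[] Q1=[] Q2=[]

Answer: P2,P4,P1,P3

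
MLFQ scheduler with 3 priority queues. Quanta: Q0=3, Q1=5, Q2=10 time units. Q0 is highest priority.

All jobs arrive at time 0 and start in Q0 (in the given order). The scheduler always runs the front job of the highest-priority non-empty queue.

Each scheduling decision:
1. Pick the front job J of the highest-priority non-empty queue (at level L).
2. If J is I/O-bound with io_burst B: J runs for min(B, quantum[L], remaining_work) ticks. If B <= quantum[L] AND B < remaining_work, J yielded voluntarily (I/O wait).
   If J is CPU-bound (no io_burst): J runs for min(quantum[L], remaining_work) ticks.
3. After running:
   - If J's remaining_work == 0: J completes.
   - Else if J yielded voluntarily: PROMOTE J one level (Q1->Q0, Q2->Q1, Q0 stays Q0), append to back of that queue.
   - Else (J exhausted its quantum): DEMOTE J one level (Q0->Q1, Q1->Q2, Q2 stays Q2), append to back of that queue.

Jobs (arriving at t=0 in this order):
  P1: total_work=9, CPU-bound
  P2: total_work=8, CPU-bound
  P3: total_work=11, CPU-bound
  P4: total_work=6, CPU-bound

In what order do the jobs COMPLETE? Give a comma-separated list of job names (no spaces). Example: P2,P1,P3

t=0-3: P1@Q0 runs 3, rem=6, quantum used, demote→Q1. Q0=[P2,P3,P4] Q1=[P1] Q2=[]
t=3-6: P2@Q0 runs 3, rem=5, quantum used, demote→Q1. Q0=[P3,P4] Q1=[P1,P2] Q2=[]
t=6-9: P3@Q0 runs 3, rem=8, quantum used, demote→Q1. Q0=[P4] Q1=[P1,P2,P3] Q2=[]
t=9-12: P4@Q0 runs 3, rem=3, quantum used, demote→Q1. Q0=[] Q1=[P1,P2,P3,P4] Q2=[]
t=12-17: P1@Q1 runs 5, rem=1, quantum used, demote→Q2. Q0=[] Q1=[P2,P3,P4] Q2=[P1]
t=17-22: P2@Q1 runs 5, rem=0, completes. Q0=[] Q1=[P3,P4] Q2=[P1]
t=22-27: P3@Q1 runs 5, rem=3, quantum used, demote→Q2. Q0=[] Q1=[P4] Q2=[P1,P3]
t=27-30: P4@Q1 runs 3, rem=0, completes. Q0=[] Q1=[] Q2=[P1,P3]
t=30-31: P1@Q2 runs 1, rem=0, completes. Q0=[] Q1=[] Q2=[P3]
t=31-34: P3@Q2 runs 3, rem=0, completes. Q0=[] Q1=[] Q2=[]

Answer: P2,P4,P1,P3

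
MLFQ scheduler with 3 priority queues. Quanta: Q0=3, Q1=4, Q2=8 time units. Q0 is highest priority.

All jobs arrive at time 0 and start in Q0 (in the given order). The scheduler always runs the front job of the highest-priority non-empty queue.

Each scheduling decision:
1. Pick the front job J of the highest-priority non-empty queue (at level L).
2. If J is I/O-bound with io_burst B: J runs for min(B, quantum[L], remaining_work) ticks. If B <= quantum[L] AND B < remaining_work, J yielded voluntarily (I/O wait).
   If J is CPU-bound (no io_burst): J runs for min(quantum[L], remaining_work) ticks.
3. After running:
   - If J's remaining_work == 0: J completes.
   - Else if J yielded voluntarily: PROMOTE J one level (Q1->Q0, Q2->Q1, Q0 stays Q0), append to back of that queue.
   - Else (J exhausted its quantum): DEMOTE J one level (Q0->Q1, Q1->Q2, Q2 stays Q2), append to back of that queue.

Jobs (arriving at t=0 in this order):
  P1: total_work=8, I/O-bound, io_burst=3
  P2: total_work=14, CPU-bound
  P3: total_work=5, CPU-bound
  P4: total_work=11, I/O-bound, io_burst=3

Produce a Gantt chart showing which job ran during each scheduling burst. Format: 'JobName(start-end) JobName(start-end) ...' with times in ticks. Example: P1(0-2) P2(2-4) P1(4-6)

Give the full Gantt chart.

Answer: P1(0-3) P2(3-6) P3(6-9) P4(9-12) P1(12-15) P4(15-18) P1(18-20) P4(20-23) P4(23-25) P2(25-29) P3(29-31) P2(31-38)

Derivation:
t=0-3: P1@Q0 runs 3, rem=5, I/O yield, promote→Q0. Q0=[P2,P3,P4,P1] Q1=[] Q2=[]
t=3-6: P2@Q0 runs 3, rem=11, quantum used, demote→Q1. Q0=[P3,P4,P1] Q1=[P2] Q2=[]
t=6-9: P3@Q0 runs 3, rem=2, quantum used, demote→Q1. Q0=[P4,P1] Q1=[P2,P3] Q2=[]
t=9-12: P4@Q0 runs 3, rem=8, I/O yield, promote→Q0. Q0=[P1,P4] Q1=[P2,P3] Q2=[]
t=12-15: P1@Q0 runs 3, rem=2, I/O yield, promote→Q0. Q0=[P4,P1] Q1=[P2,P3] Q2=[]
t=15-18: P4@Q0 runs 3, rem=5, I/O yield, promote→Q0. Q0=[P1,P4] Q1=[P2,P3] Q2=[]
t=18-20: P1@Q0 runs 2, rem=0, completes. Q0=[P4] Q1=[P2,P3] Q2=[]
t=20-23: P4@Q0 runs 3, rem=2, I/O yield, promote→Q0. Q0=[P4] Q1=[P2,P3] Q2=[]
t=23-25: P4@Q0 runs 2, rem=0, completes. Q0=[] Q1=[P2,P3] Q2=[]
t=25-29: P2@Q1 runs 4, rem=7, quantum used, demote→Q2. Q0=[] Q1=[P3] Q2=[P2]
t=29-31: P3@Q1 runs 2, rem=0, completes. Q0=[] Q1=[] Q2=[P2]
t=31-38: P2@Q2 runs 7, rem=0, completes. Q0=[] Q1=[] Q2=[]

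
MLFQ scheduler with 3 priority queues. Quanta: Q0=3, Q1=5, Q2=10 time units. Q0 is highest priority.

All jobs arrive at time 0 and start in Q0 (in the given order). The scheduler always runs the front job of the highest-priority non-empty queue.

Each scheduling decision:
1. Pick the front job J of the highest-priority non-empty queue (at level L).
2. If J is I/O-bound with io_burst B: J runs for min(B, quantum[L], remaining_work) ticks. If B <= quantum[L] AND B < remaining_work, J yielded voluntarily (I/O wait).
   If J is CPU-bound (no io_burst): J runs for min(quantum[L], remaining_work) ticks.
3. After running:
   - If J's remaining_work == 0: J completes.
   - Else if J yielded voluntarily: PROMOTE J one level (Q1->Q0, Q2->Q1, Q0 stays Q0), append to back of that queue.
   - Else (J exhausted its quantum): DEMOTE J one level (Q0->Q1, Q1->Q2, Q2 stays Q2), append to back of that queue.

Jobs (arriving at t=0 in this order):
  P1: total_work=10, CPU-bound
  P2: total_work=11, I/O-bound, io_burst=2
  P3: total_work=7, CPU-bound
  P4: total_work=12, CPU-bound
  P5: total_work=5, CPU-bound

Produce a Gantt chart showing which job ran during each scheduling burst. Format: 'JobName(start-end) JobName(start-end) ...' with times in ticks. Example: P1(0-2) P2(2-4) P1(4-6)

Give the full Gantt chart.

t=0-3: P1@Q0 runs 3, rem=7, quantum used, demote→Q1. Q0=[P2,P3,P4,P5] Q1=[P1] Q2=[]
t=3-5: P2@Q0 runs 2, rem=9, I/O yield, promote→Q0. Q0=[P3,P4,P5,P2] Q1=[P1] Q2=[]
t=5-8: P3@Q0 runs 3, rem=4, quantum used, demote→Q1. Q0=[P4,P5,P2] Q1=[P1,P3] Q2=[]
t=8-11: P4@Q0 runs 3, rem=9, quantum used, demote→Q1. Q0=[P5,P2] Q1=[P1,P3,P4] Q2=[]
t=11-14: P5@Q0 runs 3, rem=2, quantum used, demote→Q1. Q0=[P2] Q1=[P1,P3,P4,P5] Q2=[]
t=14-16: P2@Q0 runs 2, rem=7, I/O yield, promote→Q0. Q0=[P2] Q1=[P1,P3,P4,P5] Q2=[]
t=16-18: P2@Q0 runs 2, rem=5, I/O yield, promote→Q0. Q0=[P2] Q1=[P1,P3,P4,P5] Q2=[]
t=18-20: P2@Q0 runs 2, rem=3, I/O yield, promote→Q0. Q0=[P2] Q1=[P1,P3,P4,P5] Q2=[]
t=20-22: P2@Q0 runs 2, rem=1, I/O yield, promote→Q0. Q0=[P2] Q1=[P1,P3,P4,P5] Q2=[]
t=22-23: P2@Q0 runs 1, rem=0, completes. Q0=[] Q1=[P1,P3,P4,P5] Q2=[]
t=23-28: P1@Q1 runs 5, rem=2, quantum used, demote→Q2. Q0=[] Q1=[P3,P4,P5] Q2=[P1]
t=28-32: P3@Q1 runs 4, rem=0, completes. Q0=[] Q1=[P4,P5] Q2=[P1]
t=32-37: P4@Q1 runs 5, rem=4, quantum used, demote→Q2. Q0=[] Q1=[P5] Q2=[P1,P4]
t=37-39: P5@Q1 runs 2, rem=0, completes. Q0=[] Q1=[] Q2=[P1,P4]
t=39-41: P1@Q2 runs 2, rem=0, completes. Q0=[] Q1=[] Q2=[P4]
t=41-45: P4@Q2 runs 4, rem=0, completes. Q0=[] Q1=[] Q2=[]

Answer: P1(0-3) P2(3-5) P3(5-8) P4(8-11) P5(11-14) P2(14-16) P2(16-18) P2(18-20) P2(20-22) P2(22-23) P1(23-28) P3(28-32) P4(32-37) P5(37-39) P1(39-41) P4(41-45)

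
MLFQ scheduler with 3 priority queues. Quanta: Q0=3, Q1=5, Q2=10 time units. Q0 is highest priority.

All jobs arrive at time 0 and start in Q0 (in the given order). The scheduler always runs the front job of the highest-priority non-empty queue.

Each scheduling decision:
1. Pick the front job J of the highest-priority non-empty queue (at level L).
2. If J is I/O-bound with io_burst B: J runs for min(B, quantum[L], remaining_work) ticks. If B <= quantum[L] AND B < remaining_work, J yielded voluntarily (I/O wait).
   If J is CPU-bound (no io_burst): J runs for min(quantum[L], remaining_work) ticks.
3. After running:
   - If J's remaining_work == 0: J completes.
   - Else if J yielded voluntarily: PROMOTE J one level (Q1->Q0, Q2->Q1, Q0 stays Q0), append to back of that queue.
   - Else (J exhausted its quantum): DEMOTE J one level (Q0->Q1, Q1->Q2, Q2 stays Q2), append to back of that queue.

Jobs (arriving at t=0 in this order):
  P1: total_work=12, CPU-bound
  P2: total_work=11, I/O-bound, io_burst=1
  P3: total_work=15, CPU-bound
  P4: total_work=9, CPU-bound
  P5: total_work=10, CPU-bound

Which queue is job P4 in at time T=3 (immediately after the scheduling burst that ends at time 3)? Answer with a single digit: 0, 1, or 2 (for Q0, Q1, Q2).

Answer: 0

Derivation:
t=0-3: P1@Q0 runs 3, rem=9, quantum used, demote→Q1. Q0=[P2,P3,P4,P5] Q1=[P1] Q2=[]
t=3-4: P2@Q0 runs 1, rem=10, I/O yield, promote→Q0. Q0=[P3,P4,P5,P2] Q1=[P1] Q2=[]
t=4-7: P3@Q0 runs 3, rem=12, quantum used, demote→Q1. Q0=[P4,P5,P2] Q1=[P1,P3] Q2=[]
t=7-10: P4@Q0 runs 3, rem=6, quantum used, demote→Q1. Q0=[P5,P2] Q1=[P1,P3,P4] Q2=[]
t=10-13: P5@Q0 runs 3, rem=7, quantum used, demote→Q1. Q0=[P2] Q1=[P1,P3,P4,P5] Q2=[]
t=13-14: P2@Q0 runs 1, rem=9, I/O yield, promote→Q0. Q0=[P2] Q1=[P1,P3,P4,P5] Q2=[]
t=14-15: P2@Q0 runs 1, rem=8, I/O yield, promote→Q0. Q0=[P2] Q1=[P1,P3,P4,P5] Q2=[]
t=15-16: P2@Q0 runs 1, rem=7, I/O yield, promote→Q0. Q0=[P2] Q1=[P1,P3,P4,P5] Q2=[]
t=16-17: P2@Q0 runs 1, rem=6, I/O yield, promote→Q0. Q0=[P2] Q1=[P1,P3,P4,P5] Q2=[]
t=17-18: P2@Q0 runs 1, rem=5, I/O yield, promote→Q0. Q0=[P2] Q1=[P1,P3,P4,P5] Q2=[]
t=18-19: P2@Q0 runs 1, rem=4, I/O yield, promote→Q0. Q0=[P2] Q1=[P1,P3,P4,P5] Q2=[]
t=19-20: P2@Q0 runs 1, rem=3, I/O yield, promote→Q0. Q0=[P2] Q1=[P1,P3,P4,P5] Q2=[]
t=20-21: P2@Q0 runs 1, rem=2, I/O yield, promote→Q0. Q0=[P2] Q1=[P1,P3,P4,P5] Q2=[]
t=21-22: P2@Q0 runs 1, rem=1, I/O yield, promote→Q0. Q0=[P2] Q1=[P1,P3,P4,P5] Q2=[]
t=22-23: P2@Q0 runs 1, rem=0, completes. Q0=[] Q1=[P1,P3,P4,P5] Q2=[]
t=23-28: P1@Q1 runs 5, rem=4, quantum used, demote→Q2. Q0=[] Q1=[P3,P4,P5] Q2=[P1]
t=28-33: P3@Q1 runs 5, rem=7, quantum used, demote→Q2. Q0=[] Q1=[P4,P5] Q2=[P1,P3]
t=33-38: P4@Q1 runs 5, rem=1, quantum used, demote→Q2. Q0=[] Q1=[P5] Q2=[P1,P3,P4]
t=38-43: P5@Q1 runs 5, rem=2, quantum used, demote→Q2. Q0=[] Q1=[] Q2=[P1,P3,P4,P5]
t=43-47: P1@Q2 runs 4, rem=0, completes. Q0=[] Q1=[] Q2=[P3,P4,P5]
t=47-54: P3@Q2 runs 7, rem=0, completes. Q0=[] Q1=[] Q2=[P4,P5]
t=54-55: P4@Q2 runs 1, rem=0, completes. Q0=[] Q1=[] Q2=[P5]
t=55-57: P5@Q2 runs 2, rem=0, completes. Q0=[] Q1=[] Q2=[]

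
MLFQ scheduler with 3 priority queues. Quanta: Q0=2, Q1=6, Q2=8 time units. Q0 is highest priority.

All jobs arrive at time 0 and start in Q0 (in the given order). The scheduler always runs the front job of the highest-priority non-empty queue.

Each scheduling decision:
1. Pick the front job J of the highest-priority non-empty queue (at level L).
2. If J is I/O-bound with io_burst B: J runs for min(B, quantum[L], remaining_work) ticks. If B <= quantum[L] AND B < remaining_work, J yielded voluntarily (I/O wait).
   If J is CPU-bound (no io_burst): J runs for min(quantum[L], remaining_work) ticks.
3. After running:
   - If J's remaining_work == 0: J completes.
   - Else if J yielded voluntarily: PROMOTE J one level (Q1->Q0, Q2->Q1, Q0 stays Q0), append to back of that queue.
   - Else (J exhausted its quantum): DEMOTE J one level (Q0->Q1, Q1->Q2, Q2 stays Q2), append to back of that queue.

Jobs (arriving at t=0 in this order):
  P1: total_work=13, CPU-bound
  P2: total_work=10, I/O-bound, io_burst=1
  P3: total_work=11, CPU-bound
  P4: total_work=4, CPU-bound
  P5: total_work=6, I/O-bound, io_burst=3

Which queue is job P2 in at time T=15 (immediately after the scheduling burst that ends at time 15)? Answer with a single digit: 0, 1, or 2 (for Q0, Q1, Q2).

Answer: 0

Derivation:
t=0-2: P1@Q0 runs 2, rem=11, quantum used, demote→Q1. Q0=[P2,P3,P4,P5] Q1=[P1] Q2=[]
t=2-3: P2@Q0 runs 1, rem=9, I/O yield, promote→Q0. Q0=[P3,P4,P5,P2] Q1=[P1] Q2=[]
t=3-5: P3@Q0 runs 2, rem=9, quantum used, demote→Q1. Q0=[P4,P5,P2] Q1=[P1,P3] Q2=[]
t=5-7: P4@Q0 runs 2, rem=2, quantum used, demote→Q1. Q0=[P5,P2] Q1=[P1,P3,P4] Q2=[]
t=7-9: P5@Q0 runs 2, rem=4, quantum used, demote→Q1. Q0=[P2] Q1=[P1,P3,P4,P5] Q2=[]
t=9-10: P2@Q0 runs 1, rem=8, I/O yield, promote→Q0. Q0=[P2] Q1=[P1,P3,P4,P5] Q2=[]
t=10-11: P2@Q0 runs 1, rem=7, I/O yield, promote→Q0. Q0=[P2] Q1=[P1,P3,P4,P5] Q2=[]
t=11-12: P2@Q0 runs 1, rem=6, I/O yield, promote→Q0. Q0=[P2] Q1=[P1,P3,P4,P5] Q2=[]
t=12-13: P2@Q0 runs 1, rem=5, I/O yield, promote→Q0. Q0=[P2] Q1=[P1,P3,P4,P5] Q2=[]
t=13-14: P2@Q0 runs 1, rem=4, I/O yield, promote→Q0. Q0=[P2] Q1=[P1,P3,P4,P5] Q2=[]
t=14-15: P2@Q0 runs 1, rem=3, I/O yield, promote→Q0. Q0=[P2] Q1=[P1,P3,P4,P5] Q2=[]
t=15-16: P2@Q0 runs 1, rem=2, I/O yield, promote→Q0. Q0=[P2] Q1=[P1,P3,P4,P5] Q2=[]
t=16-17: P2@Q0 runs 1, rem=1, I/O yield, promote→Q0. Q0=[P2] Q1=[P1,P3,P4,P5] Q2=[]
t=17-18: P2@Q0 runs 1, rem=0, completes. Q0=[] Q1=[P1,P3,P4,P5] Q2=[]
t=18-24: P1@Q1 runs 6, rem=5, quantum used, demote→Q2. Q0=[] Q1=[P3,P4,P5] Q2=[P1]
t=24-30: P3@Q1 runs 6, rem=3, quantum used, demote→Q2. Q0=[] Q1=[P4,P5] Q2=[P1,P3]
t=30-32: P4@Q1 runs 2, rem=0, completes. Q0=[] Q1=[P5] Q2=[P1,P3]
t=32-35: P5@Q1 runs 3, rem=1, I/O yield, promote→Q0. Q0=[P5] Q1=[] Q2=[P1,P3]
t=35-36: P5@Q0 runs 1, rem=0, completes. Q0=[] Q1=[] Q2=[P1,P3]
t=36-41: P1@Q2 runs 5, rem=0, completes. Q0=[] Q1=[] Q2=[P3]
t=41-44: P3@Q2 runs 3, rem=0, completes. Q0=[] Q1=[] Q2=[]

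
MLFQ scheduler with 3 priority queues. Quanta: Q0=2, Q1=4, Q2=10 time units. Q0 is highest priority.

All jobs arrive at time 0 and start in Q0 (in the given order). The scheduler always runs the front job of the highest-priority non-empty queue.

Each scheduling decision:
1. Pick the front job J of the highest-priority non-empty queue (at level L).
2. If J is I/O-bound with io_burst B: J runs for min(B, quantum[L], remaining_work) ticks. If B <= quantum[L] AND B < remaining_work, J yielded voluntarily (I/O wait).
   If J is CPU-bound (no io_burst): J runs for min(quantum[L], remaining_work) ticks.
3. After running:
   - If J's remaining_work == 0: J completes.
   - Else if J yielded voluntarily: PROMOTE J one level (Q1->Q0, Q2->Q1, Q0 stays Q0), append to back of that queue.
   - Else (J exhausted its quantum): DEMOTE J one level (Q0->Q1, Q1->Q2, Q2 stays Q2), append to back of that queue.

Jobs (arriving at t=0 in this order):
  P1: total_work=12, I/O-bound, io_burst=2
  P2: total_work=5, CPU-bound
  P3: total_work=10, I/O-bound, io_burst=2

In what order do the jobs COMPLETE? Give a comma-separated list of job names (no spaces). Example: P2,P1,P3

Answer: P3,P1,P2

Derivation:
t=0-2: P1@Q0 runs 2, rem=10, I/O yield, promote→Q0. Q0=[P2,P3,P1] Q1=[] Q2=[]
t=2-4: P2@Q0 runs 2, rem=3, quantum used, demote→Q1. Q0=[P3,P1] Q1=[P2] Q2=[]
t=4-6: P3@Q0 runs 2, rem=8, I/O yield, promote→Q0. Q0=[P1,P3] Q1=[P2] Q2=[]
t=6-8: P1@Q0 runs 2, rem=8, I/O yield, promote→Q0. Q0=[P3,P1] Q1=[P2] Q2=[]
t=8-10: P3@Q0 runs 2, rem=6, I/O yield, promote→Q0. Q0=[P1,P3] Q1=[P2] Q2=[]
t=10-12: P1@Q0 runs 2, rem=6, I/O yield, promote→Q0. Q0=[P3,P1] Q1=[P2] Q2=[]
t=12-14: P3@Q0 runs 2, rem=4, I/O yield, promote→Q0. Q0=[P1,P3] Q1=[P2] Q2=[]
t=14-16: P1@Q0 runs 2, rem=4, I/O yield, promote→Q0. Q0=[P3,P1] Q1=[P2] Q2=[]
t=16-18: P3@Q0 runs 2, rem=2, I/O yield, promote→Q0. Q0=[P1,P3] Q1=[P2] Q2=[]
t=18-20: P1@Q0 runs 2, rem=2, I/O yield, promote→Q0. Q0=[P3,P1] Q1=[P2] Q2=[]
t=20-22: P3@Q0 runs 2, rem=0, completes. Q0=[P1] Q1=[P2] Q2=[]
t=22-24: P1@Q0 runs 2, rem=0, completes. Q0=[] Q1=[P2] Q2=[]
t=24-27: P2@Q1 runs 3, rem=0, completes. Q0=[] Q1=[] Q2=[]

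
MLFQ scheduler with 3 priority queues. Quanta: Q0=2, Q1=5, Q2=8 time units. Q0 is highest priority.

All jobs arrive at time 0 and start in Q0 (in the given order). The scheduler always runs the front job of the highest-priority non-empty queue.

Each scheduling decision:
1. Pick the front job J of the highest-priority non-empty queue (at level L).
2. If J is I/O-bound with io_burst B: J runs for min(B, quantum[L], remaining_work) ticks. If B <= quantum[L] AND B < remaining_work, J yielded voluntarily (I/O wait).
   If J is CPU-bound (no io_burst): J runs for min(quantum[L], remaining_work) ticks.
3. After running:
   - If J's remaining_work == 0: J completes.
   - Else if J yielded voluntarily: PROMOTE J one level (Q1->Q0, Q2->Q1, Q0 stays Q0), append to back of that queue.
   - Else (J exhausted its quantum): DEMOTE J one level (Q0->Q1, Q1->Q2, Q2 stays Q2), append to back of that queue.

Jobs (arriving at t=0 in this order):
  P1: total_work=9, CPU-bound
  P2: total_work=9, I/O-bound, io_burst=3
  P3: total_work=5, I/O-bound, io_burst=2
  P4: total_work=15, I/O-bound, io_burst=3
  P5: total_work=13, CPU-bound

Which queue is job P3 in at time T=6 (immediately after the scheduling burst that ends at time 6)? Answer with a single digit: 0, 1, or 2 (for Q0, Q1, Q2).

Answer: 0

Derivation:
t=0-2: P1@Q0 runs 2, rem=7, quantum used, demote→Q1. Q0=[P2,P3,P4,P5] Q1=[P1] Q2=[]
t=2-4: P2@Q0 runs 2, rem=7, quantum used, demote→Q1. Q0=[P3,P4,P5] Q1=[P1,P2] Q2=[]
t=4-6: P3@Q0 runs 2, rem=3, I/O yield, promote→Q0. Q0=[P4,P5,P3] Q1=[P1,P2] Q2=[]
t=6-8: P4@Q0 runs 2, rem=13, quantum used, demote→Q1. Q0=[P5,P3] Q1=[P1,P2,P4] Q2=[]
t=8-10: P5@Q0 runs 2, rem=11, quantum used, demote→Q1. Q0=[P3] Q1=[P1,P2,P4,P5] Q2=[]
t=10-12: P3@Q0 runs 2, rem=1, I/O yield, promote→Q0. Q0=[P3] Q1=[P1,P2,P4,P5] Q2=[]
t=12-13: P3@Q0 runs 1, rem=0, completes. Q0=[] Q1=[P1,P2,P4,P5] Q2=[]
t=13-18: P1@Q1 runs 5, rem=2, quantum used, demote→Q2. Q0=[] Q1=[P2,P4,P5] Q2=[P1]
t=18-21: P2@Q1 runs 3, rem=4, I/O yield, promote→Q0. Q0=[P2] Q1=[P4,P5] Q2=[P1]
t=21-23: P2@Q0 runs 2, rem=2, quantum used, demote→Q1. Q0=[] Q1=[P4,P5,P2] Q2=[P1]
t=23-26: P4@Q1 runs 3, rem=10, I/O yield, promote→Q0. Q0=[P4] Q1=[P5,P2] Q2=[P1]
t=26-28: P4@Q0 runs 2, rem=8, quantum used, demote→Q1. Q0=[] Q1=[P5,P2,P4] Q2=[P1]
t=28-33: P5@Q1 runs 5, rem=6, quantum used, demote→Q2. Q0=[] Q1=[P2,P4] Q2=[P1,P5]
t=33-35: P2@Q1 runs 2, rem=0, completes. Q0=[] Q1=[P4] Q2=[P1,P5]
t=35-38: P4@Q1 runs 3, rem=5, I/O yield, promote→Q0. Q0=[P4] Q1=[] Q2=[P1,P5]
t=38-40: P4@Q0 runs 2, rem=3, quantum used, demote→Q1. Q0=[] Q1=[P4] Q2=[P1,P5]
t=40-43: P4@Q1 runs 3, rem=0, completes. Q0=[] Q1=[] Q2=[P1,P5]
t=43-45: P1@Q2 runs 2, rem=0, completes. Q0=[] Q1=[] Q2=[P5]
t=45-51: P5@Q2 runs 6, rem=0, completes. Q0=[] Q1=[] Q2=[]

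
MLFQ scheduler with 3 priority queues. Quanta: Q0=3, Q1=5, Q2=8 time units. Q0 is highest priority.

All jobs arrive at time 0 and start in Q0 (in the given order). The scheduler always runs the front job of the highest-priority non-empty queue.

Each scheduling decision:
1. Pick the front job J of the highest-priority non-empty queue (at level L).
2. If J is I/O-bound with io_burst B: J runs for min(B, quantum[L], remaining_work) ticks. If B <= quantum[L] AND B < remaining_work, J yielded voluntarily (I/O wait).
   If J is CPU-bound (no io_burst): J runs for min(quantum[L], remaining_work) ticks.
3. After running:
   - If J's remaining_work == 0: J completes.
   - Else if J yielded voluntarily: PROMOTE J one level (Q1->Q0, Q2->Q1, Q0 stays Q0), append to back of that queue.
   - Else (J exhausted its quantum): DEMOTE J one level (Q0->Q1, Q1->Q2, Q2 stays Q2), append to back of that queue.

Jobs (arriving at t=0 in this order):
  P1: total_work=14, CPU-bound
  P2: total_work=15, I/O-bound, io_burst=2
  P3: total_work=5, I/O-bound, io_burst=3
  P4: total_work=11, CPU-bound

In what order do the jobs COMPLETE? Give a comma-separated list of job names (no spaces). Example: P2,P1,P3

Answer: P3,P2,P1,P4

Derivation:
t=0-3: P1@Q0 runs 3, rem=11, quantum used, demote→Q1. Q0=[P2,P3,P4] Q1=[P1] Q2=[]
t=3-5: P2@Q0 runs 2, rem=13, I/O yield, promote→Q0. Q0=[P3,P4,P2] Q1=[P1] Q2=[]
t=5-8: P3@Q0 runs 3, rem=2, I/O yield, promote→Q0. Q0=[P4,P2,P3] Q1=[P1] Q2=[]
t=8-11: P4@Q0 runs 3, rem=8, quantum used, demote→Q1. Q0=[P2,P3] Q1=[P1,P4] Q2=[]
t=11-13: P2@Q0 runs 2, rem=11, I/O yield, promote→Q0. Q0=[P3,P2] Q1=[P1,P4] Q2=[]
t=13-15: P3@Q0 runs 2, rem=0, completes. Q0=[P2] Q1=[P1,P4] Q2=[]
t=15-17: P2@Q0 runs 2, rem=9, I/O yield, promote→Q0. Q0=[P2] Q1=[P1,P4] Q2=[]
t=17-19: P2@Q0 runs 2, rem=7, I/O yield, promote→Q0. Q0=[P2] Q1=[P1,P4] Q2=[]
t=19-21: P2@Q0 runs 2, rem=5, I/O yield, promote→Q0. Q0=[P2] Q1=[P1,P4] Q2=[]
t=21-23: P2@Q0 runs 2, rem=3, I/O yield, promote→Q0. Q0=[P2] Q1=[P1,P4] Q2=[]
t=23-25: P2@Q0 runs 2, rem=1, I/O yield, promote→Q0. Q0=[P2] Q1=[P1,P4] Q2=[]
t=25-26: P2@Q0 runs 1, rem=0, completes. Q0=[] Q1=[P1,P4] Q2=[]
t=26-31: P1@Q1 runs 5, rem=6, quantum used, demote→Q2. Q0=[] Q1=[P4] Q2=[P1]
t=31-36: P4@Q1 runs 5, rem=3, quantum used, demote→Q2. Q0=[] Q1=[] Q2=[P1,P4]
t=36-42: P1@Q2 runs 6, rem=0, completes. Q0=[] Q1=[] Q2=[P4]
t=42-45: P4@Q2 runs 3, rem=0, completes. Q0=[] Q1=[] Q2=[]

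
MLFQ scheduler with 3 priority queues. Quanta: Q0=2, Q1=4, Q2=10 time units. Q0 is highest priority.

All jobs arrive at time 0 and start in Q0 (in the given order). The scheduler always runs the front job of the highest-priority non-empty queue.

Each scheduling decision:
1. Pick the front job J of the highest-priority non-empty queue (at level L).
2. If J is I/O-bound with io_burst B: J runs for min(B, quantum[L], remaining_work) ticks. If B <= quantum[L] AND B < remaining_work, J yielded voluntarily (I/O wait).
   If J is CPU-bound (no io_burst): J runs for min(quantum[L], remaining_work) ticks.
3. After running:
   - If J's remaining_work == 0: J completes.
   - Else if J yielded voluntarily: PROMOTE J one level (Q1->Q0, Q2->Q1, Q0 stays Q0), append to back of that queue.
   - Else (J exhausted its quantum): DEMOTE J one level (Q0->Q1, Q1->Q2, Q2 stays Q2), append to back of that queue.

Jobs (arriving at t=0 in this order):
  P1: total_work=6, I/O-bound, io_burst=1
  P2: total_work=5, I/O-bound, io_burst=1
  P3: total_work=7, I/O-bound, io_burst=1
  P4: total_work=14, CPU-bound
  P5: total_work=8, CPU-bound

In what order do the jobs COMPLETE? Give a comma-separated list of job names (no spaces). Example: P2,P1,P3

t=0-1: P1@Q0 runs 1, rem=5, I/O yield, promote→Q0. Q0=[P2,P3,P4,P5,P1] Q1=[] Q2=[]
t=1-2: P2@Q0 runs 1, rem=4, I/O yield, promote→Q0. Q0=[P3,P4,P5,P1,P2] Q1=[] Q2=[]
t=2-3: P3@Q0 runs 1, rem=6, I/O yield, promote→Q0. Q0=[P4,P5,P1,P2,P3] Q1=[] Q2=[]
t=3-5: P4@Q0 runs 2, rem=12, quantum used, demote→Q1. Q0=[P5,P1,P2,P3] Q1=[P4] Q2=[]
t=5-7: P5@Q0 runs 2, rem=6, quantum used, demote→Q1. Q0=[P1,P2,P3] Q1=[P4,P5] Q2=[]
t=7-8: P1@Q0 runs 1, rem=4, I/O yield, promote→Q0. Q0=[P2,P3,P1] Q1=[P4,P5] Q2=[]
t=8-9: P2@Q0 runs 1, rem=3, I/O yield, promote→Q0. Q0=[P3,P1,P2] Q1=[P4,P5] Q2=[]
t=9-10: P3@Q0 runs 1, rem=5, I/O yield, promote→Q0. Q0=[P1,P2,P3] Q1=[P4,P5] Q2=[]
t=10-11: P1@Q0 runs 1, rem=3, I/O yield, promote→Q0. Q0=[P2,P3,P1] Q1=[P4,P5] Q2=[]
t=11-12: P2@Q0 runs 1, rem=2, I/O yield, promote→Q0. Q0=[P3,P1,P2] Q1=[P4,P5] Q2=[]
t=12-13: P3@Q0 runs 1, rem=4, I/O yield, promote→Q0. Q0=[P1,P2,P3] Q1=[P4,P5] Q2=[]
t=13-14: P1@Q0 runs 1, rem=2, I/O yield, promote→Q0. Q0=[P2,P3,P1] Q1=[P4,P5] Q2=[]
t=14-15: P2@Q0 runs 1, rem=1, I/O yield, promote→Q0. Q0=[P3,P1,P2] Q1=[P4,P5] Q2=[]
t=15-16: P3@Q0 runs 1, rem=3, I/O yield, promote→Q0. Q0=[P1,P2,P3] Q1=[P4,P5] Q2=[]
t=16-17: P1@Q0 runs 1, rem=1, I/O yield, promote→Q0. Q0=[P2,P3,P1] Q1=[P4,P5] Q2=[]
t=17-18: P2@Q0 runs 1, rem=0, completes. Q0=[P3,P1] Q1=[P4,P5] Q2=[]
t=18-19: P3@Q0 runs 1, rem=2, I/O yield, promote→Q0. Q0=[P1,P3] Q1=[P4,P5] Q2=[]
t=19-20: P1@Q0 runs 1, rem=0, completes. Q0=[P3] Q1=[P4,P5] Q2=[]
t=20-21: P3@Q0 runs 1, rem=1, I/O yield, promote→Q0. Q0=[P3] Q1=[P4,P5] Q2=[]
t=21-22: P3@Q0 runs 1, rem=0, completes. Q0=[] Q1=[P4,P5] Q2=[]
t=22-26: P4@Q1 runs 4, rem=8, quantum used, demote→Q2. Q0=[] Q1=[P5] Q2=[P4]
t=26-30: P5@Q1 runs 4, rem=2, quantum used, demote→Q2. Q0=[] Q1=[] Q2=[P4,P5]
t=30-38: P4@Q2 runs 8, rem=0, completes. Q0=[] Q1=[] Q2=[P5]
t=38-40: P5@Q2 runs 2, rem=0, completes. Q0=[] Q1=[] Q2=[]

Answer: P2,P1,P3,P4,P5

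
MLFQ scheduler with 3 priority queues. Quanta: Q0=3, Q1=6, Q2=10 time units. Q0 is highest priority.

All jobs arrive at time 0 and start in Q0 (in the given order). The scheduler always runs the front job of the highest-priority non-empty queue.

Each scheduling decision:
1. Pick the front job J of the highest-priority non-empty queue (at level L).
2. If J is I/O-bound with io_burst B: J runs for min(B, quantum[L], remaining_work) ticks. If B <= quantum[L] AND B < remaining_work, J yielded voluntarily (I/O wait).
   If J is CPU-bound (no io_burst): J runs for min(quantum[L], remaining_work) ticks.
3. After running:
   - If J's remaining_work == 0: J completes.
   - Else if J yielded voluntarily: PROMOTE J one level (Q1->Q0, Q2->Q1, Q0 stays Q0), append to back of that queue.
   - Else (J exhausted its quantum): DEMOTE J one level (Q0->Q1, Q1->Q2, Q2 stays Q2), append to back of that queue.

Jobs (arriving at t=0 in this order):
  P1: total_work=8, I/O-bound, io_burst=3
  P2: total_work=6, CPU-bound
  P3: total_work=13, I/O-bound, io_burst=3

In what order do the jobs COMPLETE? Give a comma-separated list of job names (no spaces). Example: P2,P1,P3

Answer: P1,P3,P2

Derivation:
t=0-3: P1@Q0 runs 3, rem=5, I/O yield, promote→Q0. Q0=[P2,P3,P1] Q1=[] Q2=[]
t=3-6: P2@Q0 runs 3, rem=3, quantum used, demote→Q1. Q0=[P3,P1] Q1=[P2] Q2=[]
t=6-9: P3@Q0 runs 3, rem=10, I/O yield, promote→Q0. Q0=[P1,P3] Q1=[P2] Q2=[]
t=9-12: P1@Q0 runs 3, rem=2, I/O yield, promote→Q0. Q0=[P3,P1] Q1=[P2] Q2=[]
t=12-15: P3@Q0 runs 3, rem=7, I/O yield, promote→Q0. Q0=[P1,P3] Q1=[P2] Q2=[]
t=15-17: P1@Q0 runs 2, rem=0, completes. Q0=[P3] Q1=[P2] Q2=[]
t=17-20: P3@Q0 runs 3, rem=4, I/O yield, promote→Q0. Q0=[P3] Q1=[P2] Q2=[]
t=20-23: P3@Q0 runs 3, rem=1, I/O yield, promote→Q0. Q0=[P3] Q1=[P2] Q2=[]
t=23-24: P3@Q0 runs 1, rem=0, completes. Q0=[] Q1=[P2] Q2=[]
t=24-27: P2@Q1 runs 3, rem=0, completes. Q0=[] Q1=[] Q2=[]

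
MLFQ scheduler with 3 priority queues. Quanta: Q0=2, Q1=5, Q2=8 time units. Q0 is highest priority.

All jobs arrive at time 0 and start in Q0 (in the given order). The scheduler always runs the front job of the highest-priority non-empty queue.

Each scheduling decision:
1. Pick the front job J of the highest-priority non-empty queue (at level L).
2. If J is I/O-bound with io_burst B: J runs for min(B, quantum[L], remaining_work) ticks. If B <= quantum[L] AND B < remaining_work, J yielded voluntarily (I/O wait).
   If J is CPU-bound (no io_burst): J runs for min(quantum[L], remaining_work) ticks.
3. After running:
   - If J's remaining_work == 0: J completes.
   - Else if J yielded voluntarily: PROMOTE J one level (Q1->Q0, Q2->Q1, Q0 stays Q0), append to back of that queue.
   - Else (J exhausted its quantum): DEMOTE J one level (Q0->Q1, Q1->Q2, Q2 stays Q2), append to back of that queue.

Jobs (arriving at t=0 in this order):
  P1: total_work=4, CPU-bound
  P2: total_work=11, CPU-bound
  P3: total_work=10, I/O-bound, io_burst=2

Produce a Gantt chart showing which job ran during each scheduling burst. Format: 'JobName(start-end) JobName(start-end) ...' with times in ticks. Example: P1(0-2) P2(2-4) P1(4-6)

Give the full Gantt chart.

Answer: P1(0-2) P2(2-4) P3(4-6) P3(6-8) P3(8-10) P3(10-12) P3(12-14) P1(14-16) P2(16-21) P2(21-25)

Derivation:
t=0-2: P1@Q0 runs 2, rem=2, quantum used, demote→Q1. Q0=[P2,P3] Q1=[P1] Q2=[]
t=2-4: P2@Q0 runs 2, rem=9, quantum used, demote→Q1. Q0=[P3] Q1=[P1,P2] Q2=[]
t=4-6: P3@Q0 runs 2, rem=8, I/O yield, promote→Q0. Q0=[P3] Q1=[P1,P2] Q2=[]
t=6-8: P3@Q0 runs 2, rem=6, I/O yield, promote→Q0. Q0=[P3] Q1=[P1,P2] Q2=[]
t=8-10: P3@Q0 runs 2, rem=4, I/O yield, promote→Q0. Q0=[P3] Q1=[P1,P2] Q2=[]
t=10-12: P3@Q0 runs 2, rem=2, I/O yield, promote→Q0. Q0=[P3] Q1=[P1,P2] Q2=[]
t=12-14: P3@Q0 runs 2, rem=0, completes. Q0=[] Q1=[P1,P2] Q2=[]
t=14-16: P1@Q1 runs 2, rem=0, completes. Q0=[] Q1=[P2] Q2=[]
t=16-21: P2@Q1 runs 5, rem=4, quantum used, demote→Q2. Q0=[] Q1=[] Q2=[P2]
t=21-25: P2@Q2 runs 4, rem=0, completes. Q0=[] Q1=[] Q2=[]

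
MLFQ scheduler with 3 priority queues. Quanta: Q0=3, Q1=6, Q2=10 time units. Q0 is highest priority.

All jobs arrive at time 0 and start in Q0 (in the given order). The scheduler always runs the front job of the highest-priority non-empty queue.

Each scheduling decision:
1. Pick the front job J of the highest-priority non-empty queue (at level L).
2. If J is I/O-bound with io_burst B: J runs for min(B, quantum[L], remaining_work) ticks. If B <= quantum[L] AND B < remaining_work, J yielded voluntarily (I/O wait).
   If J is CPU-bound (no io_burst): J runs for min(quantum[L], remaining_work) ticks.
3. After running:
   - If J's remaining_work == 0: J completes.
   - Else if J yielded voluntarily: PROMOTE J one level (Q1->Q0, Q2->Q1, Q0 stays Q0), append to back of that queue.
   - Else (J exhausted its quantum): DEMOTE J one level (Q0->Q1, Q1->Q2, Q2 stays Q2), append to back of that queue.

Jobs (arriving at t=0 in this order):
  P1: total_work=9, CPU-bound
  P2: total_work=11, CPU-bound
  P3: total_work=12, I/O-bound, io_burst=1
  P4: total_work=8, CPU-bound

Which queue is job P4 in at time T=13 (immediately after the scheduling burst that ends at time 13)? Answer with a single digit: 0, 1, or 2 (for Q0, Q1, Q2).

t=0-3: P1@Q0 runs 3, rem=6, quantum used, demote→Q1. Q0=[P2,P3,P4] Q1=[P1] Q2=[]
t=3-6: P2@Q0 runs 3, rem=8, quantum used, demote→Q1. Q0=[P3,P4] Q1=[P1,P2] Q2=[]
t=6-7: P3@Q0 runs 1, rem=11, I/O yield, promote→Q0. Q0=[P4,P3] Q1=[P1,P2] Q2=[]
t=7-10: P4@Q0 runs 3, rem=5, quantum used, demote→Q1. Q0=[P3] Q1=[P1,P2,P4] Q2=[]
t=10-11: P3@Q0 runs 1, rem=10, I/O yield, promote→Q0. Q0=[P3] Q1=[P1,P2,P4] Q2=[]
t=11-12: P3@Q0 runs 1, rem=9, I/O yield, promote→Q0. Q0=[P3] Q1=[P1,P2,P4] Q2=[]
t=12-13: P3@Q0 runs 1, rem=8, I/O yield, promote→Q0. Q0=[P3] Q1=[P1,P2,P4] Q2=[]
t=13-14: P3@Q0 runs 1, rem=7, I/O yield, promote→Q0. Q0=[P3] Q1=[P1,P2,P4] Q2=[]
t=14-15: P3@Q0 runs 1, rem=6, I/O yield, promote→Q0. Q0=[P3] Q1=[P1,P2,P4] Q2=[]
t=15-16: P3@Q0 runs 1, rem=5, I/O yield, promote→Q0. Q0=[P3] Q1=[P1,P2,P4] Q2=[]
t=16-17: P3@Q0 runs 1, rem=4, I/O yield, promote→Q0. Q0=[P3] Q1=[P1,P2,P4] Q2=[]
t=17-18: P3@Q0 runs 1, rem=3, I/O yield, promote→Q0. Q0=[P3] Q1=[P1,P2,P4] Q2=[]
t=18-19: P3@Q0 runs 1, rem=2, I/O yield, promote→Q0. Q0=[P3] Q1=[P1,P2,P4] Q2=[]
t=19-20: P3@Q0 runs 1, rem=1, I/O yield, promote→Q0. Q0=[P3] Q1=[P1,P2,P4] Q2=[]
t=20-21: P3@Q0 runs 1, rem=0, completes. Q0=[] Q1=[P1,P2,P4] Q2=[]
t=21-27: P1@Q1 runs 6, rem=0, completes. Q0=[] Q1=[P2,P4] Q2=[]
t=27-33: P2@Q1 runs 6, rem=2, quantum used, demote→Q2. Q0=[] Q1=[P4] Q2=[P2]
t=33-38: P4@Q1 runs 5, rem=0, completes. Q0=[] Q1=[] Q2=[P2]
t=38-40: P2@Q2 runs 2, rem=0, completes. Q0=[] Q1=[] Q2=[]

Answer: 1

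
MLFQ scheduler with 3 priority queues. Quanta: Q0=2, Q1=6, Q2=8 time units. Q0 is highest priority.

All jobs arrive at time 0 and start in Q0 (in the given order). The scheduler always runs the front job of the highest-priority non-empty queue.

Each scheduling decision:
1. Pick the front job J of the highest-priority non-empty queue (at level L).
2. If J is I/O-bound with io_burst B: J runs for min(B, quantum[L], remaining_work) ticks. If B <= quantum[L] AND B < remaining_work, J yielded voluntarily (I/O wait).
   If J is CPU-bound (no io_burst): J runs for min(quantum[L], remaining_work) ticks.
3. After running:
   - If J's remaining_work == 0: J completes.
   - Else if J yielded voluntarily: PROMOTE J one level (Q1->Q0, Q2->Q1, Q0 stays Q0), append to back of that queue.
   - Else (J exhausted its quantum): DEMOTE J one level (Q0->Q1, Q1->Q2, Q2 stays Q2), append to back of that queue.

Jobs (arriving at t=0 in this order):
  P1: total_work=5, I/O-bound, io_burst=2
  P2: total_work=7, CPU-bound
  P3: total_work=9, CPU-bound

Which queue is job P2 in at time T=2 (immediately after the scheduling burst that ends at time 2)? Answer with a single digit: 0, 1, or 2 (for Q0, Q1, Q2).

t=0-2: P1@Q0 runs 2, rem=3, I/O yield, promote→Q0. Q0=[P2,P3,P1] Q1=[] Q2=[]
t=2-4: P2@Q0 runs 2, rem=5, quantum used, demote→Q1. Q0=[P3,P1] Q1=[P2] Q2=[]
t=4-6: P3@Q0 runs 2, rem=7, quantum used, demote→Q1. Q0=[P1] Q1=[P2,P3] Q2=[]
t=6-8: P1@Q0 runs 2, rem=1, I/O yield, promote→Q0. Q0=[P1] Q1=[P2,P3] Q2=[]
t=8-9: P1@Q0 runs 1, rem=0, completes. Q0=[] Q1=[P2,P3] Q2=[]
t=9-14: P2@Q1 runs 5, rem=0, completes. Q0=[] Q1=[P3] Q2=[]
t=14-20: P3@Q1 runs 6, rem=1, quantum used, demote→Q2. Q0=[] Q1=[] Q2=[P3]
t=20-21: P3@Q2 runs 1, rem=0, completes. Q0=[] Q1=[] Q2=[]

Answer: 0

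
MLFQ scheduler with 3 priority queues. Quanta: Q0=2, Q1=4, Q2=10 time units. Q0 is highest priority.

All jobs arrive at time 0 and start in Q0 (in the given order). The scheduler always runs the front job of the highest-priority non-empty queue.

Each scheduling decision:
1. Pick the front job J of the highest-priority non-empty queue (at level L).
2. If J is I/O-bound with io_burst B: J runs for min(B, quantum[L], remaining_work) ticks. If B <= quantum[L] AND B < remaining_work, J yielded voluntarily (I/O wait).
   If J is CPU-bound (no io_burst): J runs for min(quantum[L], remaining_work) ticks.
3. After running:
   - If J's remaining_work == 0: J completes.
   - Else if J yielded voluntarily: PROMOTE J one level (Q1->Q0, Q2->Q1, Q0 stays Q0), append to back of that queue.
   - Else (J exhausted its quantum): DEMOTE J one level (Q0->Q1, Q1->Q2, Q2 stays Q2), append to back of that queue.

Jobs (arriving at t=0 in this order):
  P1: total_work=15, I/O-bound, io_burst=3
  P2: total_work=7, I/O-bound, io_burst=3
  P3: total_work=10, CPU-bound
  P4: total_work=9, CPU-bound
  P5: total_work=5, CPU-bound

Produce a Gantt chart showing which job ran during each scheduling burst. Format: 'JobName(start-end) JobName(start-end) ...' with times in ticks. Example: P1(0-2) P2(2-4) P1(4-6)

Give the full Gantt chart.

Answer: P1(0-2) P2(2-4) P3(4-6) P4(6-8) P5(8-10) P1(10-13) P1(13-15) P2(15-18) P2(18-20) P3(20-24) P4(24-28) P5(28-31) P1(31-34) P1(34-36) P1(36-39) P3(39-43) P4(43-46)

Derivation:
t=0-2: P1@Q0 runs 2, rem=13, quantum used, demote→Q1. Q0=[P2,P3,P4,P5] Q1=[P1] Q2=[]
t=2-4: P2@Q0 runs 2, rem=5, quantum used, demote→Q1. Q0=[P3,P4,P5] Q1=[P1,P2] Q2=[]
t=4-6: P3@Q0 runs 2, rem=8, quantum used, demote→Q1. Q0=[P4,P5] Q1=[P1,P2,P3] Q2=[]
t=6-8: P4@Q0 runs 2, rem=7, quantum used, demote→Q1. Q0=[P5] Q1=[P1,P2,P3,P4] Q2=[]
t=8-10: P5@Q0 runs 2, rem=3, quantum used, demote→Q1. Q0=[] Q1=[P1,P2,P3,P4,P5] Q2=[]
t=10-13: P1@Q1 runs 3, rem=10, I/O yield, promote→Q0. Q0=[P1] Q1=[P2,P3,P4,P5] Q2=[]
t=13-15: P1@Q0 runs 2, rem=8, quantum used, demote→Q1. Q0=[] Q1=[P2,P3,P4,P5,P1] Q2=[]
t=15-18: P2@Q1 runs 3, rem=2, I/O yield, promote→Q0. Q0=[P2] Q1=[P3,P4,P5,P1] Q2=[]
t=18-20: P2@Q0 runs 2, rem=0, completes. Q0=[] Q1=[P3,P4,P5,P1] Q2=[]
t=20-24: P3@Q1 runs 4, rem=4, quantum used, demote→Q2. Q0=[] Q1=[P4,P5,P1] Q2=[P3]
t=24-28: P4@Q1 runs 4, rem=3, quantum used, demote→Q2. Q0=[] Q1=[P5,P1] Q2=[P3,P4]
t=28-31: P5@Q1 runs 3, rem=0, completes. Q0=[] Q1=[P1] Q2=[P3,P4]
t=31-34: P1@Q1 runs 3, rem=5, I/O yield, promote→Q0. Q0=[P1] Q1=[] Q2=[P3,P4]
t=34-36: P1@Q0 runs 2, rem=3, quantum used, demote→Q1. Q0=[] Q1=[P1] Q2=[P3,P4]
t=36-39: P1@Q1 runs 3, rem=0, completes. Q0=[] Q1=[] Q2=[P3,P4]
t=39-43: P3@Q2 runs 4, rem=0, completes. Q0=[] Q1=[] Q2=[P4]
t=43-46: P4@Q2 runs 3, rem=0, completes. Q0=[] Q1=[] Q2=[]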